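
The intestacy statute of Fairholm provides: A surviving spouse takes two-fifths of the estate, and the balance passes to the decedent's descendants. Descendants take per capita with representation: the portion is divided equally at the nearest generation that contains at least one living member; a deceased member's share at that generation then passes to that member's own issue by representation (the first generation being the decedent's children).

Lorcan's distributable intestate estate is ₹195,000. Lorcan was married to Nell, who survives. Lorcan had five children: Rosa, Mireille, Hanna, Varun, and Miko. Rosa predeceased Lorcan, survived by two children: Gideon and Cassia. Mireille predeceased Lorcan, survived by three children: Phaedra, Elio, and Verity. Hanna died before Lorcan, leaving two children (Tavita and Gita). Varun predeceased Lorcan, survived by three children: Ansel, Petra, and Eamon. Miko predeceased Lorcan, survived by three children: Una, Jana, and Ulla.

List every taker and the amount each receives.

Nell: ₹78,000; Gideon: ₹9,000; Cassia: ₹9,000; Phaedra: ₹9,000; Elio: ₹9,000; Verity: ₹9,000; Tavita: ₹9,000; Gita: ₹9,000; Ansel: ₹9,000; Petra: ₹9,000; Eamon: ₹9,000; Una: ₹9,000; Jana: ₹9,000; Ulla: ₹9,000

Nell takes two-fifths of ₹195,000 = ₹78,000. The remaining ₹117,000 passes to the descendants.
No child survives, so the initial division is made at the grandchildren's generation.
The descendants' portion (₹117,000) is divided into 13 shares of ₹9,000: Gideon, Cassia, Phaedra, Elio, Verity, Tavita, Gita, Ansel, Petra, Eamon, Una, Jana, and Ulla each take ₹9,000.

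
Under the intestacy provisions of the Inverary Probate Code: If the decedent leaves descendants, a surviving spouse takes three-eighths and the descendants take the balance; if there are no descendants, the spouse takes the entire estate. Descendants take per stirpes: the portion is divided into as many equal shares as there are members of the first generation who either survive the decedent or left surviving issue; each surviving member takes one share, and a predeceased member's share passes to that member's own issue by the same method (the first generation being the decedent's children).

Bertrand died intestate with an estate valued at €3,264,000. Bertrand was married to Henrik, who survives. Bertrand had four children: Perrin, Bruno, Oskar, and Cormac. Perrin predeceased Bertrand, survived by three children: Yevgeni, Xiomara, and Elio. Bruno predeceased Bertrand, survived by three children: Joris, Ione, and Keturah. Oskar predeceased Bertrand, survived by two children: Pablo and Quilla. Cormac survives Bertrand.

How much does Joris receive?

Joris receives €170,000.

Henrik takes three-eighths of €3,264,000 = €1,224,000. The remaining €2,040,000 passes to the descendants.
The descendants' portion (€2,040,000) is divided into 4 shares of €510,000: Cormac takes €510,000; Perrin's €510,000 share passes to Perrin's issue; Bruno's €510,000 share passes to Bruno's issue; Oskar's €510,000 share passes to Oskar's issue.
Perrin's share (€510,000) is divided into 3 shares of €170,000: Yevgeni, Xiomara, and Elio each take €170,000.
Bruno's share (€510,000) is divided into 3 shares of €170,000: Joris, Ione, and Keturah each take €170,000.
Oskar's share (€510,000) is divided into 2 shares of €255,000: Pablo and Quilla each take €255,000.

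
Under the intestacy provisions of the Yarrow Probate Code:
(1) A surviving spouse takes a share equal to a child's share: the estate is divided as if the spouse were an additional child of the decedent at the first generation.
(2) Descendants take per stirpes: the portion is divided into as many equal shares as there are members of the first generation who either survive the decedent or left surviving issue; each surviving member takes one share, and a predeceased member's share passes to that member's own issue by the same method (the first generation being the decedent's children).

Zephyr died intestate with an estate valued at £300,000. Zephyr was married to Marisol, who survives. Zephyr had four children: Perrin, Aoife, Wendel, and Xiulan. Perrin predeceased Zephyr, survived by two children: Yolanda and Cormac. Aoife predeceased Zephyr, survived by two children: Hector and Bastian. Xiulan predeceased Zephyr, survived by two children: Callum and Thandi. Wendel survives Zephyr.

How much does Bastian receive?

The spouse counts as an additional share at the children's level, so there are 5 primary shares of £60,000. Marisol takes one such share (£60,000).
The children's combined portion (£240,000) is divided into 4 shares of £60,000: Wendel takes £60,000; Perrin's £60,000 share passes to Perrin's issue; Aoife's £60,000 share passes to Aoife's issue; Xiulan's £60,000 share passes to Xiulan's issue.
Perrin's share (£60,000) is divided into 2 shares of £30,000: Yolanda and Cormac each take £30,000.
Aoife's share (£60,000) is divided into 2 shares of £30,000: Hector and Bastian each take £30,000.
Xiulan's share (£60,000) is divided into 2 shares of £30,000: Callum and Thandi each take £30,000.

Bastian receives £30,000.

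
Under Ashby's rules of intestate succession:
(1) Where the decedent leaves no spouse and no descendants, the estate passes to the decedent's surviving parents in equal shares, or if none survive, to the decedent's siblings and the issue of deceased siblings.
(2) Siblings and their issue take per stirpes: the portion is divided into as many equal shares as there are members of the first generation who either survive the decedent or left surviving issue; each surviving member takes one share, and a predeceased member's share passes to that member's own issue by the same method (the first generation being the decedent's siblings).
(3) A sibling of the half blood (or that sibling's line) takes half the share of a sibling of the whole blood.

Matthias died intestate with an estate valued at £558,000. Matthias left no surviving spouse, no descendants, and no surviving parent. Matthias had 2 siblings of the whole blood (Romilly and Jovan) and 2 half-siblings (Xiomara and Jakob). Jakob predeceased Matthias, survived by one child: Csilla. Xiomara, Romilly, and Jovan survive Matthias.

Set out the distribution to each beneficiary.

Xiomara: £93,000; Romilly: £186,000; Jovan: £186,000; Csilla: £93,000

The entire £558,000 passes to the siblings and their issue.
Counting each half-blood sibling's line as half a unit, there are 3 units in £558,000, so one unit is £186,000. Whole-blood lines (Romilly and Jovan) take £186,000 each; half-blood lines (Xiomara and Jakob) take £93,000 each.
Jakob's share (£93,000) passes entirely to Csilla.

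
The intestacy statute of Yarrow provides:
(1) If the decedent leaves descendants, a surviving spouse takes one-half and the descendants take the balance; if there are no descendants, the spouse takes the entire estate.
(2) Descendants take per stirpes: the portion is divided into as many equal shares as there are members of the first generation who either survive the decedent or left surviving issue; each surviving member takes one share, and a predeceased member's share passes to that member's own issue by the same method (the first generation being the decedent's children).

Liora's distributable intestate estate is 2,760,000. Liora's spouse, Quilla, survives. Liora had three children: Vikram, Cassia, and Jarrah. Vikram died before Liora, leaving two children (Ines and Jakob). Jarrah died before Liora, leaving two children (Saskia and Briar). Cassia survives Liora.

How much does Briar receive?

Quilla takes one-half of 2,760,000 = 1,380,000. The remaining 1,380,000 passes to the descendants.
The descendants' portion (1,380,000) is divided into 3 shares of 460,000: Cassia takes 460,000; Vikram's 460,000 share passes to Vikram's issue; Jarrah's 460,000 share passes to Jarrah's issue.
Vikram's share (460,000) is divided into 2 shares of 230,000: Ines and Jakob each take 230,000.
Jarrah's share (460,000) is divided into 2 shares of 230,000: Saskia and Briar each take 230,000.

Briar receives 230,000.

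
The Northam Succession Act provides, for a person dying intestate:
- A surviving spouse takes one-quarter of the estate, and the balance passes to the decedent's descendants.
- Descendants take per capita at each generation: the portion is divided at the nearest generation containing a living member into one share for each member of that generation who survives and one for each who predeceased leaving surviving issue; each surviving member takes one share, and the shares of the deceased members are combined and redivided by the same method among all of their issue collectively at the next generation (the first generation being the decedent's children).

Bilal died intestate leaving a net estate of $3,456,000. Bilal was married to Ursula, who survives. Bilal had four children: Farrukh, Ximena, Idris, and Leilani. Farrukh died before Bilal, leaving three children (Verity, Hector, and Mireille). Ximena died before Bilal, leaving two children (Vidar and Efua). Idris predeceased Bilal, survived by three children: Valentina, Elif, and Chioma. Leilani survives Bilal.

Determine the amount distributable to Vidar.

Vidar receives $243,000.

Ursula takes one-quarter of $3,456,000 = $864,000. The remaining $2,592,000 passes to the descendants.
The descendants' portion ($2,592,000) is divided at the children's generation into 4 shares of $648,000. Leilani takes $648,000. The 3 shares of the deceased (Farrukh, Ximena, and Idris) are combined into a pool of $1,944,000.
That pool ($1,944,000) is divided at the grandchildren's generation equally among Verity, Hector, Mireille, Vidar, Efua, Valentina, Elif, and Chioma: $243,000 each.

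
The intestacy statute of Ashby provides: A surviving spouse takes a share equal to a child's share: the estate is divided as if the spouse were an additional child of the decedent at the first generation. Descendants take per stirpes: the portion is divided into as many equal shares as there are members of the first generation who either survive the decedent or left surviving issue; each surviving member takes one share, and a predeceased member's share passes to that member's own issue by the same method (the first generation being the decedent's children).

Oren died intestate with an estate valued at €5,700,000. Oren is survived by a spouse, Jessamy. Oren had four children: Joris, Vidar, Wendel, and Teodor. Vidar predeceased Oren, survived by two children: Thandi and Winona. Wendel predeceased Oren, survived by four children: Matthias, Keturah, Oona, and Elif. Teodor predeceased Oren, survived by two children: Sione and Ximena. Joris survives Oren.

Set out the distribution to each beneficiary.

Jessamy: €1,140,000; Joris: €1,140,000; Thandi: €570,000; Winona: €570,000; Matthias: €285,000; Keturah: €285,000; Oona: €285,000; Elif: €285,000; Sione: €570,000; Ximena: €570,000

The spouse counts as an additional share at the children's level, so there are 5 primary shares of €1,140,000. Jessamy takes one such share (€1,140,000).
The children's combined portion (€4,560,000) is divided into 4 shares of €1,140,000: Joris takes €1,140,000; Vidar's €1,140,000 share passes to Vidar's issue; Wendel's €1,140,000 share passes to Wendel's issue; Teodor's €1,140,000 share passes to Teodor's issue.
Vidar's share (€1,140,000) is divided into 2 shares of €570,000: Thandi and Winona each take €570,000.
Wendel's share (€1,140,000) is divided into 4 shares of €285,000: Matthias, Keturah, Oona, and Elif each take €285,000.
Teodor's share (€1,140,000) is divided into 2 shares of €570,000: Sione and Ximena each take €570,000.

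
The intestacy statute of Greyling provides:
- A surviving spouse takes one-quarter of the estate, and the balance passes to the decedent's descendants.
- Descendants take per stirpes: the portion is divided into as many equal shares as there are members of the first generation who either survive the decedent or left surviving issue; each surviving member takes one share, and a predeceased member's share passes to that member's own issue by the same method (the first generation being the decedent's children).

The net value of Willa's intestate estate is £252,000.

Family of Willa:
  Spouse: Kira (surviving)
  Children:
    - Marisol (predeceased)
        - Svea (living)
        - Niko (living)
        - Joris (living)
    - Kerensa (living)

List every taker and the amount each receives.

Kira: £63,000; Svea: £31,500; Niko: £31,500; Joris: £31,500; Kerensa: £94,500

Kira takes one-quarter of £252,000 = £63,000. The remaining £189,000 passes to the descendants.
The descendants' portion (£189,000) is divided into 2 shares of £94,500: Kerensa takes £94,500; Marisol's £94,500 share passes to Marisol's issue.
Marisol's share (£94,500) is divided into 3 shares of £31,500: Svea, Niko, and Joris each take £31,500.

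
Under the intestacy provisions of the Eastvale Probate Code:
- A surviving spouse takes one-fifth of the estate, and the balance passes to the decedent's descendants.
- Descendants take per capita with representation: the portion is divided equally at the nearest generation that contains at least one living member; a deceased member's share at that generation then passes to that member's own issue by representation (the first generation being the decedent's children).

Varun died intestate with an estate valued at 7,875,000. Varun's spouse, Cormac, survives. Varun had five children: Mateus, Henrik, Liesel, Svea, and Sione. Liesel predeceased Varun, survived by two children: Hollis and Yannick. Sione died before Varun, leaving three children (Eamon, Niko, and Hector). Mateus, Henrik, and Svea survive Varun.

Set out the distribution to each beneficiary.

Cormac: 1,575,000; Mateus: 1,260,000; Henrik: 1,260,000; Hollis: 630,000; Yannick: 630,000; Svea: 1,260,000; Eamon: 420,000; Niko: 420,000; Hector: 420,000

Cormac takes one-fifth of 7,875,000 = 1,575,000. The remaining 6,300,000 passes to the descendants.
The descendants' portion (6,300,000) is divided into 5 shares of 1,260,000: Mateus, Henrik, and Svea each take 1,260,000; Liesel's 1,260,000 share passes to Liesel's issue; Sione's 1,260,000 share passes to Sione's issue.
Liesel's share (1,260,000) is divided into 2 shares of 630,000: Hollis and Yannick each take 630,000.
Sione's share (1,260,000) is divided into 3 shares of 420,000: Eamon, Niko, and Hector each take 420,000.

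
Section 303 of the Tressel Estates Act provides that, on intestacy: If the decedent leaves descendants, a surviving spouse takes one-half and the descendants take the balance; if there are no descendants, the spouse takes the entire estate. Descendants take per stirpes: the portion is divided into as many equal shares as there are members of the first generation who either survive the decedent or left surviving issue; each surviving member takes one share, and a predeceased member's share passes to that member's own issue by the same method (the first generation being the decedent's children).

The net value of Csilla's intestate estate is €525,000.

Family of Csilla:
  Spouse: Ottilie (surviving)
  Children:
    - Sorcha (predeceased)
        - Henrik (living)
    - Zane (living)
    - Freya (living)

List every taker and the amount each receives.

Ottilie takes one-half of €525,000 = €262,500. The remaining €262,500 passes to the descendants.
The descendants' portion (€262,500) is divided into 3 shares of €87,500: Zane and Freya each take €87,500; Sorcha's €87,500 share passes to Sorcha's issue.
Sorcha's share (€87,500) passes entirely to Henrik.

Ottilie: €262,500; Henrik: €87,500; Zane: €87,500; Freya: €87,500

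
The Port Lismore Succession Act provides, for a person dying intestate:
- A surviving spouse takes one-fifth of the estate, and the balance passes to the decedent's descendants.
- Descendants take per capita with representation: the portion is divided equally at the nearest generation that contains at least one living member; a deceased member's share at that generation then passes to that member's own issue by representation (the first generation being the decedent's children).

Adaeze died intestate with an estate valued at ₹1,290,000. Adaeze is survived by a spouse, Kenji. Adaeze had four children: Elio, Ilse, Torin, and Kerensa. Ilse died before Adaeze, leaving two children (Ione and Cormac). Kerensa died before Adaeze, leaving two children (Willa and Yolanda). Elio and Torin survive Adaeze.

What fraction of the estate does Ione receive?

Ione receives 1/10 of the estate.

Kenji takes one-fifth of ₹1,290,000 = ₹258,000. The remaining ₹1,032,000 passes to the descendants.
The descendants' portion (₹1,032,000) is divided into 4 shares of ₹258,000: Elio and Torin each take ₹258,000; Ilse's ₹258,000 share passes to Ilse's issue; Kerensa's ₹258,000 share passes to Kerensa's issue.
Ilse's share (₹258,000) is divided into 2 shares of ₹129,000: Ione and Cormac each take ₹129,000.
Kerensa's share (₹258,000) is divided into 2 shares of ₹129,000: Willa and Yolanda each take ₹129,000.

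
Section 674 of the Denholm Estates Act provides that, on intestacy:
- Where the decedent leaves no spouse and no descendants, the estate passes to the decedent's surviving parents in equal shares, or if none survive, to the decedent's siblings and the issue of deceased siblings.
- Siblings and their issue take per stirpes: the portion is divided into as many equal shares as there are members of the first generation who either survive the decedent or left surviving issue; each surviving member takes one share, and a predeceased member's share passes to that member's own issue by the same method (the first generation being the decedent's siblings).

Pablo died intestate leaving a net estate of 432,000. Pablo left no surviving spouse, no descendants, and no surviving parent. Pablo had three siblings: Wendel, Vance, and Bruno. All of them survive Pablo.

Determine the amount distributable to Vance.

Vance receives 144,000.

The entire 432,000 passes to the siblings and their issue.
That amount (432,000) is divided into 3 shares of 144,000: Wendel, Vance, and Bruno each take 144,000.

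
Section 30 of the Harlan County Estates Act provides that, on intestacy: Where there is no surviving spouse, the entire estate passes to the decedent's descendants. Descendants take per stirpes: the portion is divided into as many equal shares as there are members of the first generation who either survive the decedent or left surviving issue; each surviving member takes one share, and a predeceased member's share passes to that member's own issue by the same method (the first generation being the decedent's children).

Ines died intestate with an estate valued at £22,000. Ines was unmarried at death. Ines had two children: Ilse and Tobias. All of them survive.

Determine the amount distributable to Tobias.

Tobias receives £11,000.

The entire £22,000 passes to the descendants.
That amount (£22,000) is divided into 2 shares of £11,000: Ilse and Tobias each take £11,000.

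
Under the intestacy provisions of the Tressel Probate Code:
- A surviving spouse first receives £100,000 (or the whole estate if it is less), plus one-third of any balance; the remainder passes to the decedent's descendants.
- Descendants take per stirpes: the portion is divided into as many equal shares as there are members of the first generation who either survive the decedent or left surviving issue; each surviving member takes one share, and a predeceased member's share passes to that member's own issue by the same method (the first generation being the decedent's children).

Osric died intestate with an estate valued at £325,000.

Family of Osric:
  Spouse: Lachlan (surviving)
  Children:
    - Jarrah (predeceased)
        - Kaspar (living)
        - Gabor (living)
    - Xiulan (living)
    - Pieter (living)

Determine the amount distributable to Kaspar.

Kaspar receives £25,000.

Lachlan first takes £100,000, leaving a balance of £225,000. Lachlan then takes one-third of the balance (£75,000), for a total of £175,000. The remaining £150,000 passes to the descendants.
The descendants' portion (£150,000) is divided into 3 shares of £50,000: Xiulan and Pieter each take £50,000; Jarrah's £50,000 share passes to Jarrah's issue.
Jarrah's share (£50,000) is divided into 2 shares of £25,000: Kaspar and Gabor each take £25,000.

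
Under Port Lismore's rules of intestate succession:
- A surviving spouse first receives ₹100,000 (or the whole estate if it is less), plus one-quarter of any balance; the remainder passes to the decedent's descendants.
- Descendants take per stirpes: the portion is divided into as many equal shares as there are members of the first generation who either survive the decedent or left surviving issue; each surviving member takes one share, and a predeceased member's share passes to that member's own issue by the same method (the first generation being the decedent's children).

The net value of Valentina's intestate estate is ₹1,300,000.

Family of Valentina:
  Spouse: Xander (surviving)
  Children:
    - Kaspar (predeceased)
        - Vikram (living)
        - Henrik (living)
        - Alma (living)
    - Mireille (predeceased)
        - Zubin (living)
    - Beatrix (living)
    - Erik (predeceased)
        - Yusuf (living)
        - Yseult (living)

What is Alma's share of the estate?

Xander first takes ₹100,000, leaving a balance of ₹1,200,000. Xander then takes one-quarter of the balance (₹300,000), for a total of ₹400,000. The remaining ₹900,000 passes to the descendants.
The descendants' portion (₹900,000) is divided into 4 shares of ₹225,000: Beatrix takes ₹225,000; Kaspar's ₹225,000 share passes to Kaspar's issue; Mireille's ₹225,000 share passes to Mireille's issue; Erik's ₹225,000 share passes to Erik's issue.
Kaspar's share (₹225,000) is divided into 3 shares of ₹75,000: Vikram, Henrik, and Alma each take ₹75,000.
Mireille's share (₹225,000) passes entirely to Zubin.
Erik's share (₹225,000) is divided into 2 shares of ₹112,500: Yusuf and Yseult each take ₹112,500.

Alma receives ₹75,000.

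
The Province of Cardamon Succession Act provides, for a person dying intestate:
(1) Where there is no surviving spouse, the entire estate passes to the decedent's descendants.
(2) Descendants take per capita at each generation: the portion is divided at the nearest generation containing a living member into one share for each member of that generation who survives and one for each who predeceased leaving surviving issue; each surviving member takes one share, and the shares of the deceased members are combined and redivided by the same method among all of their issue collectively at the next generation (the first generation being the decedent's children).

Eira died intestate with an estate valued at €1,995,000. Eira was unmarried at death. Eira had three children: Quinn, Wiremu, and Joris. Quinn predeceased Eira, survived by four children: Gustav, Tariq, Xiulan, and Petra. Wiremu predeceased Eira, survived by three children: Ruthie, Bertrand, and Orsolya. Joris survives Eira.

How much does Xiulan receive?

The entire €1,995,000 passes to the descendants.
That amount (€1,995,000) is divided at the children's generation into 3 shares of €665,000. Joris takes €665,000. The 2 shares of the deceased (Quinn and Wiremu) are combined into a pool of €1,330,000.
That pool (€1,330,000) is divided at the grandchildren's generation equally among Gustav, Tariq, Xiulan, Petra, Ruthie, Bertrand, and Orsolya: €190,000 each.

Xiulan receives €190,000.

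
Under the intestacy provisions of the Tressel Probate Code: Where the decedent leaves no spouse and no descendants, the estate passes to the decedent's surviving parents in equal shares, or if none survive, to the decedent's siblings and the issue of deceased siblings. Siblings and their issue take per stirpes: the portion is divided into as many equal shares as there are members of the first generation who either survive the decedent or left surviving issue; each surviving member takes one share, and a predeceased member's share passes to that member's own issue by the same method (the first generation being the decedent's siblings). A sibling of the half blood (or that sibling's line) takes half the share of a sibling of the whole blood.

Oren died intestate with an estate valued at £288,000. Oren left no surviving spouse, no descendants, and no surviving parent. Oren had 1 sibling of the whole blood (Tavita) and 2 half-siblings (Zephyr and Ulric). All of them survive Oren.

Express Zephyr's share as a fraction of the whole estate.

Zephyr receives 1/4 of the estate.

The entire £288,000 passes to the siblings and their issue.
Counting each half-blood sibling's line as half a unit, there are 2 units in £288,000, so one unit is £144,000. Whole-blood lines (Tavita) take £144,000 each; half-blood lines (Zephyr and Ulric) take £72,000 each.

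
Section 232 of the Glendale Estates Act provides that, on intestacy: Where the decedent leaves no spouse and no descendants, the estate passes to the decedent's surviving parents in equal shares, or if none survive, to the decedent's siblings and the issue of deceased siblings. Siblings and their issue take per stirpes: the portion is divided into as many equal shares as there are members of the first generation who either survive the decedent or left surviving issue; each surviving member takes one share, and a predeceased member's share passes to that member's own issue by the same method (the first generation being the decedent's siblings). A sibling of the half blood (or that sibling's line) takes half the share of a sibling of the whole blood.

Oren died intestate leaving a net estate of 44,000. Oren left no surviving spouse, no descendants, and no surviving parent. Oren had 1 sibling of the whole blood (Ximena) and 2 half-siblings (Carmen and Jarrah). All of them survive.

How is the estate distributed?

The entire 44,000 passes to the siblings and their issue.
Counting each half-blood sibling's line as half a unit, there are 2 units in 44,000, so one unit is 22,000. Whole-blood lines (Ximena) take 22,000 each; half-blood lines (Carmen and Jarrah) take 11,000 each.

Ximena: 22,000; Carmen: 11,000; Jarrah: 11,000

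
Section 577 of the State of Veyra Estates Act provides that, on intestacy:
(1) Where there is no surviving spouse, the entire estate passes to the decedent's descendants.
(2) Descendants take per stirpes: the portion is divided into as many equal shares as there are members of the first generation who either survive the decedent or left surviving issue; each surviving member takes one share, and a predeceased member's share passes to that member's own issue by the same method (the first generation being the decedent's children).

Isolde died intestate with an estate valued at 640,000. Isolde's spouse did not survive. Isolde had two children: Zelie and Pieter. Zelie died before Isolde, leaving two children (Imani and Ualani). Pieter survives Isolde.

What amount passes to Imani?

The entire 640,000 passes to the descendants.
That amount (640,000) is divided into 2 shares of 320,000: Pieter takes 320,000; Zelie's 320,000 share passes to Zelie's issue.
Zelie's share (320,000) is divided into 2 shares of 160,000: Imani and Ualani each take 160,000.

Imani receives 160,000.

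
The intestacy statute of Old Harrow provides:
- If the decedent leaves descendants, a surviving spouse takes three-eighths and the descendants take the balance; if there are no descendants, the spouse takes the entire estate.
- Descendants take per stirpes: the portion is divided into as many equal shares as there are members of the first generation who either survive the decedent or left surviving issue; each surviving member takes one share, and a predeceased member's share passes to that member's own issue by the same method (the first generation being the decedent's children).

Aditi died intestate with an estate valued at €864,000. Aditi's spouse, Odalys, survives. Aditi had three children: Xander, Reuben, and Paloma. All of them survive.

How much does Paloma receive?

Odalys takes three-eighths of €864,000 = €324,000. The remaining €540,000 passes to the descendants.
The descendants' portion (€540,000) is divided into 3 shares of €180,000: Xander, Reuben, and Paloma each take €180,000.

Paloma receives €180,000.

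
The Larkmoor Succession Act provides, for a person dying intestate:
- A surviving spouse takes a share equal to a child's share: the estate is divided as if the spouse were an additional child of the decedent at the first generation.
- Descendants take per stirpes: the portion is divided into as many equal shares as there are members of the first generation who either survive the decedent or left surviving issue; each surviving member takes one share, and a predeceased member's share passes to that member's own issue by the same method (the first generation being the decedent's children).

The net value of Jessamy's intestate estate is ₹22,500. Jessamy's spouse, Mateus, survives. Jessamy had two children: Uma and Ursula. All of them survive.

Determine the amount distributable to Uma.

The spouse counts as an additional share at the children's level, so there are 3 primary shares of ₹7,500. Mateus takes one such share (₹7,500).
The children's combined portion (₹15,000) is divided into 2 shares of ₹7,500: Uma and Ursula each take ₹7,500.

Uma receives ₹7,500.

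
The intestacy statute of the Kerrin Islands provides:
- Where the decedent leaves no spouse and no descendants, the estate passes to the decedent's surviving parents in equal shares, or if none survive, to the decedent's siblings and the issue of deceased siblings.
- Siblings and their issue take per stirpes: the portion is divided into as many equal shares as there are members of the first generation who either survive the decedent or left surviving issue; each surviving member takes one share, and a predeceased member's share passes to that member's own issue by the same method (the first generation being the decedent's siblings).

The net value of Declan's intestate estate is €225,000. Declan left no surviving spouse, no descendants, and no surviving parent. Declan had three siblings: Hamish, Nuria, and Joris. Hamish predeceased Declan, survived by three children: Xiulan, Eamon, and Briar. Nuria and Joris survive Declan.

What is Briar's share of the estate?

The entire €225,000 passes to the siblings and their issue.
That amount (€225,000) is divided into 3 shares of €75,000: Nuria and Joris each take €75,000; Hamish's €75,000 share passes to Hamish's issue.
Hamish's share (€75,000) is divided into 3 shares of €25,000: Xiulan, Eamon, and Briar each take €25,000.

Briar receives €25,000.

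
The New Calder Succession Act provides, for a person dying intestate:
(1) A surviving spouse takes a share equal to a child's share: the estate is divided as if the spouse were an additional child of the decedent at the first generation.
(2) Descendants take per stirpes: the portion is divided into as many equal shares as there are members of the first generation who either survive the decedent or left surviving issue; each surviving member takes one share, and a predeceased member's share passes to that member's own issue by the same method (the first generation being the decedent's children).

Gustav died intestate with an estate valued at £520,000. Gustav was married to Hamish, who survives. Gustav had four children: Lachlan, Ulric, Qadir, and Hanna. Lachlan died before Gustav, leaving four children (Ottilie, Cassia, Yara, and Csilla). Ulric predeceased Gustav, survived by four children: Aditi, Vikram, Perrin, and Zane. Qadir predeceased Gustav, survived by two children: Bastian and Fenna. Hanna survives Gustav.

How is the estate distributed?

The spouse counts as an additional share at the children's level, so there are 5 primary shares of £104,000. Hamish takes one such share (£104,000).
The children's combined portion (£416,000) is divided into 4 shares of £104,000: Hanna takes £104,000; Lachlan's £104,000 share passes to Lachlan's issue; Ulric's £104,000 share passes to Ulric's issue; Qadir's £104,000 share passes to Qadir's issue.
Lachlan's share (£104,000) is divided into 4 shares of £26,000: Ottilie, Cassia, Yara, and Csilla each take £26,000.
Ulric's share (£104,000) is divided into 4 shares of £26,000: Aditi, Vikram, Perrin, and Zane each take £26,000.
Qadir's share (£104,000) is divided into 2 shares of £52,000: Bastian and Fenna each take £52,000.

Hamish: £104,000; Ottilie: £26,000; Cassia: £26,000; Yara: £26,000; Csilla: £26,000; Aditi: £26,000; Vikram: £26,000; Perrin: £26,000; Zane: £26,000; Bastian: £52,000; Fenna: £52,000; Hanna: £104,000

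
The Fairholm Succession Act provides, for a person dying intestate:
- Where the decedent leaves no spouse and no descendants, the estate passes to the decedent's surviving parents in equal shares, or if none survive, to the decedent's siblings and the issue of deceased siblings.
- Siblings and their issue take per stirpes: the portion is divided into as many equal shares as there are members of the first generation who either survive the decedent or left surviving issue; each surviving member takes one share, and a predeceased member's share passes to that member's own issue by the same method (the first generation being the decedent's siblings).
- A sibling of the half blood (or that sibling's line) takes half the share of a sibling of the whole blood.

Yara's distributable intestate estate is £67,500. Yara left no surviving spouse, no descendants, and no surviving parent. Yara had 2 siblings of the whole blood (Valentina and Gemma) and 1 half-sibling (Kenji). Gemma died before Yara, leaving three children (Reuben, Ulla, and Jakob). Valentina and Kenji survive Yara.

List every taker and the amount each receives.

The entire £67,500 passes to the siblings and their issue.
Counting each half-blood sibling's line as half a unit, there are 5/2 units in £67,500, so one unit is £27,000. Whole-blood lines (Valentina and Gemma) take £27,000 each; half-blood lines (Kenji) take £13,500 each.
Gemma's share (£27,000) is divided into 3 shares of £9,000: Reuben, Ulla, and Jakob each take £9,000.

Valentina: £27,000; Reuben: £9,000; Ulla: £9,000; Jakob: £9,000; Kenji: £13,500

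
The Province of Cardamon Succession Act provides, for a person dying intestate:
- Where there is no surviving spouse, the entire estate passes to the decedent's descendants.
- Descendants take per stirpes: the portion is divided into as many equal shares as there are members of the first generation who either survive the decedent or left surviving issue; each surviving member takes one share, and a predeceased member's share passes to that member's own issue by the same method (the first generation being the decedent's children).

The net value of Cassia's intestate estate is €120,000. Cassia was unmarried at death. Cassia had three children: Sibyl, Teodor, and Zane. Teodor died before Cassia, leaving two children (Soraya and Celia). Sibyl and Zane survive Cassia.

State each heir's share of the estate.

Sibyl: €40,000; Soraya: €20,000; Celia: €20,000; Zane: €40,000

The entire €120,000 passes to the descendants.
That amount (€120,000) is divided into 3 shares of €40,000: Sibyl and Zane each take €40,000; Teodor's €40,000 share passes to Teodor's issue.
Teodor's share (€40,000) is divided into 2 shares of €20,000: Soraya and Celia each take €20,000.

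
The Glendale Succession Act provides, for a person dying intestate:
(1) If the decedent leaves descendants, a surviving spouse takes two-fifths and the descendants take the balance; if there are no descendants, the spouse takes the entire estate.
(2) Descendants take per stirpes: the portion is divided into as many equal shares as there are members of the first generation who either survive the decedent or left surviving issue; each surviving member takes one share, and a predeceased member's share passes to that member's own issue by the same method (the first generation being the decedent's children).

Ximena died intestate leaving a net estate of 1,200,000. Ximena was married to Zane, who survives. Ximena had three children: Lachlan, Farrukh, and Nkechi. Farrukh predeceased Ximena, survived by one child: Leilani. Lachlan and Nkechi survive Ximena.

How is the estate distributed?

Zane: 480,000; Lachlan: 240,000; Leilani: 240,000; Nkechi: 240,000

Zane takes two-fifths of 1,200,000 = 480,000. The remaining 720,000 passes to the descendants.
The descendants' portion (720,000) is divided into 3 shares of 240,000: Lachlan and Nkechi each take 240,000; Farrukh's 240,000 share passes to Farrukh's issue.
Farrukh's share (240,000) passes entirely to Leilani.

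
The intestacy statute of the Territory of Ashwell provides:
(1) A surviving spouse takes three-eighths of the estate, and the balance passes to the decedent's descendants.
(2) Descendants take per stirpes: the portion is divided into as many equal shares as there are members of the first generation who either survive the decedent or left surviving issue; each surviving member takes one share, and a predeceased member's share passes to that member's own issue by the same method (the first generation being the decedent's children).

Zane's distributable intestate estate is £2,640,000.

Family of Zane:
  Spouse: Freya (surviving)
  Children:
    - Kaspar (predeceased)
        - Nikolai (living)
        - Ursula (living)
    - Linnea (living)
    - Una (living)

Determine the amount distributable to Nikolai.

Freya takes three-eighths of £2,640,000 = £990,000. The remaining £1,650,000 passes to the descendants.
The descendants' portion (£1,650,000) is divided into 3 shares of £550,000: Linnea and Una each take £550,000; Kaspar's £550,000 share passes to Kaspar's issue.
Kaspar's share (£550,000) is divided into 2 shares of £275,000: Nikolai and Ursula each take £275,000.

Nikolai receives £275,000.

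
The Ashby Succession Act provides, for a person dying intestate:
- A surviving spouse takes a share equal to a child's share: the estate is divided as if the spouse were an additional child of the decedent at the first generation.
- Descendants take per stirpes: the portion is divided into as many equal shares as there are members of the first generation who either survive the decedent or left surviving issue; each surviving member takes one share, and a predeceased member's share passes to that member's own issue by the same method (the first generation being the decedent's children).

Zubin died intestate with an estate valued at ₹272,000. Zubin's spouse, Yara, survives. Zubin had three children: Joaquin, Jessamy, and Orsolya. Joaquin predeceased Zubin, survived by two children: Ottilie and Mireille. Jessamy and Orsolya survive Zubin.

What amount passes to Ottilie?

Ottilie receives ₹34,000.

The spouse counts as an additional share at the children's level, so there are 4 primary shares of ₹68,000. Yara takes one such share (₹68,000).
The children's combined portion (₹204,000) is divided into 3 shares of ₹68,000: Jessamy and Orsolya each take ₹68,000; Joaquin's ₹68,000 share passes to Joaquin's issue.
Joaquin's share (₹68,000) is divided into 2 shares of ₹34,000: Ottilie and Mireille each take ₹34,000.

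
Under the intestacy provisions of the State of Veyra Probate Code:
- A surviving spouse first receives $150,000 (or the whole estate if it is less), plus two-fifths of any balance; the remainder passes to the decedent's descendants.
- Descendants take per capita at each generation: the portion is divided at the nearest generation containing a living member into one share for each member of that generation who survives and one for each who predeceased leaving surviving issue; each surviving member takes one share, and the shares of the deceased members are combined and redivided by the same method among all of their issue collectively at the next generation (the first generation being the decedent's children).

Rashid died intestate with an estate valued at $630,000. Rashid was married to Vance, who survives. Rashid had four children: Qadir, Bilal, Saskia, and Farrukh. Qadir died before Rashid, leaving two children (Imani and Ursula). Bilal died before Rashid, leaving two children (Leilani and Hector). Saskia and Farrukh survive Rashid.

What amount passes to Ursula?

Ursula receives $36,000.

Vance first takes $150,000, leaving a balance of $480,000. Vance then takes two-fifths of the balance ($192,000), for a total of $342,000. The remaining $288,000 passes to the descendants.
The descendants' portion ($288,000) is divided at the children's generation into 4 shares of $72,000. Saskia and Farrukh each take $72,000. The 2 shares of the deceased (Qadir and Bilal) are combined into a pool of $144,000.
That pool ($144,000) is divided at the grandchildren's generation equally among Imani, Ursula, Leilani, and Hector: $36,000 each.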